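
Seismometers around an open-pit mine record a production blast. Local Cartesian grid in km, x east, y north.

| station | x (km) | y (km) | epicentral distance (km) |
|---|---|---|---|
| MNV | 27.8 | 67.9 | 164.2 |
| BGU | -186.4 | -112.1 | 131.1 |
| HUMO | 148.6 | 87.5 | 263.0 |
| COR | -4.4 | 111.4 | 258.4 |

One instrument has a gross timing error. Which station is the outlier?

Solve using three stations at a time. Using MNV, BGU, HUMO (subtract circle equations pairwise → linear system) gives (x, y) ≈ (-62.7, -69.0).
Distances from that point to each station vs reported:
  MNV: calculated 164.1 vs reported 164.2 → residual 0.1 km
  BGU: calculated 131.0 vs reported 131.1 → residual 0.1 km
  HUMO: calculated 262.9 vs reported 263.0 → residual 0.1 km
  COR: calculated 189.6 vs reported 258.4 → residual 68.8 km
MNV, BGU, HUMO are mutually consistent (residuals ≈ 0); COR is off by 68.8 km.

COR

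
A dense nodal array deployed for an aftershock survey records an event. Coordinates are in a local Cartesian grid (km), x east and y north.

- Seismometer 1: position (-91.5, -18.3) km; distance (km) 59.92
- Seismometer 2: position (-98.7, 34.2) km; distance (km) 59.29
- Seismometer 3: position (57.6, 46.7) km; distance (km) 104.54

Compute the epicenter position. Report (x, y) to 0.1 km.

(-42.3, 15.9)

Circle about each station: (x + 91.5)² + (y + 18.3)² = 59.92²; (x + 98.7)² + (y − 34.2)² = 59.29²; (x − 57.6)² + (y − 46.7)² = 104.54².
Subtracting pairs of circle equations eliminates x²+y² and gives linear equations (the radical axes):
-14.4 x + 105.0 y = 2279.29
298.2 x + 130.0 y = -10546.70
Solving the 2×2 system: x ≈ -42.3, y ≈ 15.9 km.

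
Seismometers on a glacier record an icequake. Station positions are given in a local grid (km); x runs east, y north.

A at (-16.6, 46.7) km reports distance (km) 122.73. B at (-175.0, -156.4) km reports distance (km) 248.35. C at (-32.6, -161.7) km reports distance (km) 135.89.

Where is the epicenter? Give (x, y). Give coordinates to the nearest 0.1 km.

Circle about each station: (x + 16.6)² + (y − 46.7)² = 122.73²; (x + 175.0)² + (y + 156.4)² = 248.35²; (x + 32.6)² + (y + 161.7)² = 135.89².
Subtracting pairs of circle equations eliminates x²+y² and gives linear equations (the radical axes):
-316.8 x − 406.2 y = 6014.44
-32.0 x − 416.8 y = 21349.76
Solving the 2×2 system: x ≈ 51.8, y ≈ -55.2 km.
Check against A (with the unrounded x, y): √((x + 16.6)²+(y − 46.7)²) = 122.72 ≈ 122.73 km. ✓

51.8 km east, -55.2 km north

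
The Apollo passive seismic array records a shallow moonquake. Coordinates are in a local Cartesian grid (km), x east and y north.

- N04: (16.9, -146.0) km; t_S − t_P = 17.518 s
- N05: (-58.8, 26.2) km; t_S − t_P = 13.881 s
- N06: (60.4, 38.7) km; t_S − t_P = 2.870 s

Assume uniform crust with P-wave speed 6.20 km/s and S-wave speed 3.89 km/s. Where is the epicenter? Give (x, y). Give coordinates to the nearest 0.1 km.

86.1 km east, 23.3 km north

Distance from S−P lag: d = Δt · v_P v_S / (v_P − v_S) = Δt · (6.20·3.89)/(6.20−3.89) ≈ 10.4407·Δt.
So d_N04 = 182.90, d_N05 = 144.93, d_N06 = 29.96 km.
Circle about each station: (x − 16.9)² + (y + 146.0)² = 182.90²; (x + 58.8)² + (y − 26.2)² = 144.93²; (x − 60.4)² + (y − 38.7)² = 29.96².
Subtracting the N04 equation from the N05 and N06 equations removes the quadratic terms:
-151.4 x + 344.4 y = -5010.02
87.0 x + 369.4 y = 16099.05
Solving the 2×2 system: x ≈ 86.1, y ≈ 23.3 km.
Check against N04 (with the unrounded x, y): √((x − 16.9)²+(y + 146.0)²) = 182.90 ≈ 182.90 km. ✓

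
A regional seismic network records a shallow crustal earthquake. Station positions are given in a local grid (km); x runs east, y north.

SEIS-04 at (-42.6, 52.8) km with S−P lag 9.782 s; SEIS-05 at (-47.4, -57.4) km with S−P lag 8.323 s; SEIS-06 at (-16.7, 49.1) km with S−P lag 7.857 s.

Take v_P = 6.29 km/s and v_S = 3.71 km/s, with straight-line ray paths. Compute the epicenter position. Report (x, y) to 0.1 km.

Distance from S−P lag: d = Δt · v_P v_S / (v_P − v_S) = Δt · (6.29·3.71)/(6.29−3.71) ≈ 9.0449·Δt.
So d_SEIS-04 = 88.48, d_SEIS-05 = 75.28, d_SEIS-06 = 71.07 km.
Circle about each station: (x + 42.6)² + (y − 52.8)² = 88.48²; (x + 47.4)² + (y + 57.4)² = 75.28²; (x + 16.7)² + (y − 49.1)² = 71.07².
Subtracting the SEIS-04 equation from the SEIS-05 and SEIS-06 equations removes the quadratic terms:
-9.6 x − 220.4 y = 3100.55
51.8 x − 7.4 y = 864.87
Solving the 2×2 system: x ≈ 14.6, y ≈ -14.7 km.

x ≈ 14.6 km, y ≈ -14.7 km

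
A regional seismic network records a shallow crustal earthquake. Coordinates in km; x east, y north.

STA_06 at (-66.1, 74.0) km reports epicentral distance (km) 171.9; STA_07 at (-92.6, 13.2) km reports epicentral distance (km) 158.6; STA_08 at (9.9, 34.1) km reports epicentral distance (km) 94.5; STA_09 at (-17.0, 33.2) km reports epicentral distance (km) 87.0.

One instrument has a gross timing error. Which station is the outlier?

Solve using three stations at a time. Using STA_06, STA_07, STA_08 (subtract circle equations pairwise → linear system) gives (x, y) ≈ (52.8, -50.2).
Distances from that point to each station vs reported:
  STA_06: calculated 171.9 vs reported 171.9 → residual 0.0 km
  STA_07: calculated 158.6 vs reported 158.6 → residual 0.0 km
  STA_08: calculated 94.6 vs reported 94.5 → residual 0.1 km
  STA_09: calculated 108.8 vs reported 87.0 → residual 21.8 km
STA_06, STA_07, STA_08 are mutually consistent (residuals ≈ 0); STA_09 is off by 21.8 km.

STA_09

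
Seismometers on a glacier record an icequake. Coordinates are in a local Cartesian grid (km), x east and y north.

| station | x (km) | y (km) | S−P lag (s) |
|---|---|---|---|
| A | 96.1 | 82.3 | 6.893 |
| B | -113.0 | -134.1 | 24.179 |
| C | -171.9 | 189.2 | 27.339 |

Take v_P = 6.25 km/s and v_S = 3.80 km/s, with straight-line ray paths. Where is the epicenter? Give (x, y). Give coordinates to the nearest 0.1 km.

x ≈ 45.9 km, y ≈ 38.2 km

Distance from S−P lag: d = Δt · v_P v_S / (v_P − v_S) = Δt · (6.25·3.80)/(6.25−3.80) ≈ 9.6939·Δt.
So d_A = 66.82, d_B = 234.39, d_C = 265.02 km.
Circle about each station: (x − 96.1)² + (y − 82.3)² = 66.82²; (x + 113.0)² + (y + 134.1)² = 234.39²; (x + 171.9)² + (y − 189.2)² = 265.02².
Subtracting pairs of circle equations eliminates x²+y² and gives linear equations (the radical axes):
-418.2 x − 432.8 y = -35730.45
-536.0 x + 213.8 y = -16432.94
Solving the 2×2 system: x ≈ 45.9, y ≈ 38.2 km.
Check against A (with the unrounded x, y): √((x − 96.1)²+(y − 82.3)²) = 66.82 ≈ 66.82 km. ✓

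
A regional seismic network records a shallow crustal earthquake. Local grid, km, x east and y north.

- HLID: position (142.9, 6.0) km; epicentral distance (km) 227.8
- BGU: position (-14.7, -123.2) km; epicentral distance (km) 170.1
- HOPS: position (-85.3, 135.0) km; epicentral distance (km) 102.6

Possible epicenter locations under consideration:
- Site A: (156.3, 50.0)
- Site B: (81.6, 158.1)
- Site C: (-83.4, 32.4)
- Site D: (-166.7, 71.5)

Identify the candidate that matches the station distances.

For each candidate, compare |candidate − station| to the reported distance:
Site A: residuals HLID 181.8, BGU 73.3, HOPS 153.5 → max 181.8 km
Site B: residuals HLID 63.8, BGU 127.2, HOPS 65.9 → max 127.2 km
Site C: residuals HLID 0.0, BGU 0.0, HOPS 0.0 → max 0.0 km
Site D: residuals HLID 88.7, BGU 76.9, HOPS 0.6 → max 88.7 km
Only Site C has all residuals ≈ 0.

Site C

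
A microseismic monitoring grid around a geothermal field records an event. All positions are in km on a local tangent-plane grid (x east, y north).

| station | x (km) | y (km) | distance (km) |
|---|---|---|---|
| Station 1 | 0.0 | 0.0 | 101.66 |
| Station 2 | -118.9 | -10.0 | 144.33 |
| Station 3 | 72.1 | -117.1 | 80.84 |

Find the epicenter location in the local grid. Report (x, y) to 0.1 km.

-7.2 km east, -101.4 km north

Circle about each station: x² + y² = 101.66²; (x + 118.9)² + (y + 10.0)² = 144.33²; (x − 72.1)² + (y + 117.1)² = 80.84².
Subtracting pairs of circle equations eliminates x²+y² and gives linear equations (the radical axes):
-237.8 x − 20.0 y = 3740.82
144.2 x − 234.2 y = 22710.47
Solving the 2×2 system: x ≈ -7.2, y ≈ -101.4 km.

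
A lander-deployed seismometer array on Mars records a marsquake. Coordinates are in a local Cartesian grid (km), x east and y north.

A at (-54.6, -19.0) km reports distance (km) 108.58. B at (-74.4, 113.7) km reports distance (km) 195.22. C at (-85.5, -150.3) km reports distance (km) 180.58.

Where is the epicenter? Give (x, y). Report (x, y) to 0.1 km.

(52.9, -34.3)

Circle about each station: (x + 54.6)² + (y + 19.0)² = 108.58²; (x + 74.4)² + (y − 113.7)² = 195.22²; (x + 85.5)² + (y + 150.3)² = 180.58².
Subtracting the A equation from the B and C equations removes the quadratic terms:
-39.6 x + 265.4 y = -11200.34
-61.8 x − 262.6 y = 5738.66
Solving the 2×2 system: x ≈ 52.9, y ≈ -34.3 km.
Check against A (with the unrounded x, y): √((x + 54.6)²+(y + 19.0)²) = 108.60 ≈ 108.58 km. ✓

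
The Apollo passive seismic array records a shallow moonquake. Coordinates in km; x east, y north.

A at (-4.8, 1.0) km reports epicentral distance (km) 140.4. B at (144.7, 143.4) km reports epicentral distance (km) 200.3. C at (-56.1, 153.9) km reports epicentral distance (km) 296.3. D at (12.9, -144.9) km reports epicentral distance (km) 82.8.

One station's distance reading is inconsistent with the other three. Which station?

B

Solve using three stations at a time. Using A, C, D (subtract circle equations pairwise → linear system) gives (x, y) ≈ (86.2, -106.0).
Distances from that point to each station vs reported:
  A: calculated 140.5 vs reported 140.4 → residual 0.1 km
  B: calculated 256.2 vs reported 200.3 → residual 55.9 km
  C: calculated 296.4 vs reported 296.3 → residual 0.1 km
  D: calculated 83.0 vs reported 82.8 → residual 0.2 km
A, C, D are mutually consistent (residuals ≈ 0); B is off by 55.9 km.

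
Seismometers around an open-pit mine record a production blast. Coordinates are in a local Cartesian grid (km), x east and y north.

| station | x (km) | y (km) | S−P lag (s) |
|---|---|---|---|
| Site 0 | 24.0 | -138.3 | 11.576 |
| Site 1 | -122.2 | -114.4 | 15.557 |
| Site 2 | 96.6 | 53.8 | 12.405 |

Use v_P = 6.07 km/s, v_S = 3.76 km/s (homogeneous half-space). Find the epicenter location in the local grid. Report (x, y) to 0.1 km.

(3.4, -25.8)

Distance from S−P lag: d = Δt · v_P v_S / (v_P − v_S) = Δt · (6.07·3.76)/(6.07−3.76) ≈ 9.8802·Δt.
So d_Site 0 = 114.37, d_Site 1 = 153.71, d_Site 2 = 122.56 km.
Circle about each station: (x − 24.0)² + (y + 138.3)² = 114.37²; (x + 122.2)² + (y + 114.4)² = 153.71²; (x − 96.6)² + (y − 53.8)² = 122.56².
Subtracting the Site 0 equation from the Site 1 and Site 2 equations removes the quadratic terms:
-292.4 x + 47.8 y = -2228.96
145.2 x + 384.2 y = -9417.35
Solving the 2×2 system: x ≈ 3.4, y ≈ -25.8 km.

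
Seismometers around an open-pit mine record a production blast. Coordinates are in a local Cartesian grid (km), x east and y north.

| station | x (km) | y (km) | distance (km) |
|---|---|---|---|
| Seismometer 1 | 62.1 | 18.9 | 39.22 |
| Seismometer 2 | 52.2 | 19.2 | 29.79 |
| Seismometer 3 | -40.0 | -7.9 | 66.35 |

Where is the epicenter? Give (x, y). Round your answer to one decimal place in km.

Circle about each station: (x − 62.1)² + (y − 18.9)² = 39.22²; (x − 52.2)² + (y − 19.2)² = 29.79²; (x + 40.0)² + (y + 7.9)² = 66.35².
Subtracting the Seismometer 1 equation from the Seismometer 2 and Seismometer 3 equations removes the quadratic terms:
-19.8 x + 0.6 y = -469.38
-204.2 x − 53.6 y = -5415.32
Solving the 2×2 system: x ≈ 24.0, y ≈ 9.6 km.

(24.0, 9.6)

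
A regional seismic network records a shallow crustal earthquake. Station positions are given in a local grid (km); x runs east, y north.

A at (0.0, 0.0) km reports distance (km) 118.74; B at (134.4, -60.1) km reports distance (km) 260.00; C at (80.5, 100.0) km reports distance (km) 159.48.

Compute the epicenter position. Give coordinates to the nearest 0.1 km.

x ≈ -78.6 km, y ≈ 89.0 km

Circle about each station: x² + y² = 118.74²; (x − 134.4)² + (y + 60.1)² = 260.00²; (x − 80.5)² + (y − 100.0)² = 159.48².
Subtracting the A equation from the B and C equations removes the quadratic terms:
268.8 x − 120.2 y = -31825.44
161.0 x + 200.0 y = 5145.57
Solving the 2×2 system: x ≈ -78.6, y ≈ 89.0 km.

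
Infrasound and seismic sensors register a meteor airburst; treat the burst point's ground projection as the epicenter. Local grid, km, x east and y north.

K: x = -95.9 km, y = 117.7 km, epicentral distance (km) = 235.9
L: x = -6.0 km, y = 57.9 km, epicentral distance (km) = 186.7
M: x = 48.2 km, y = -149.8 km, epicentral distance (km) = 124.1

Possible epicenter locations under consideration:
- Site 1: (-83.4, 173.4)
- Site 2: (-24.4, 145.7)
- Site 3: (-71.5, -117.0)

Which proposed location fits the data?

For each candidate, compare |candidate − station| to the reported distance:
Site 1: residuals K 178.8, L 47.7, M 224.9 → max 224.9 km
Site 2: residuals K 159.1, L 97.0, M 180.2 → max 180.2 km
Site 3: residuals K 0.1, L 0.1, M 0.0 → max 0.1 km
Only Site 3 has all residuals ≈ 0.

Site 3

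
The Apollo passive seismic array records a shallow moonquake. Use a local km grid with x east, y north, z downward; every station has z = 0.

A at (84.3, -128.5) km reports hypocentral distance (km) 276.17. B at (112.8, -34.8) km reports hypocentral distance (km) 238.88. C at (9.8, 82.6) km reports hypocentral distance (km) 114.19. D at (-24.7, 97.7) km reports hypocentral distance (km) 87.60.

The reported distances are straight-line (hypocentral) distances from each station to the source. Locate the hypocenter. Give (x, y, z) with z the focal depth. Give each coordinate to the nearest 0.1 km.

Each station gives a sphere (x−x_i)² + (y−y_i)² + z² = d_i² (stations at z=0).
Subtracting the A sphere from B and C: z² cancels, leaving linear equations in x and y:
57.0 x + 187.4 y = 9522.35
-149.0 x + 422.2 y = 46530.57
Solving: x ≈ -90.396, y ≈ 78.308 km (keep extra digits for the depth step; rounded: -90.4, 78.3).
Then from the A sphere: z² = 276.17² − (x − 84.3)² − (y + 128.5)² with x = -90.396, y = 78.308, so z ≈ 54.604 ≈ 54.6 km.
Check against D (with the unrounded solution): distance 87.60 ≈ 87.60 km. ✓

(-90.4, 78.3, 54.6)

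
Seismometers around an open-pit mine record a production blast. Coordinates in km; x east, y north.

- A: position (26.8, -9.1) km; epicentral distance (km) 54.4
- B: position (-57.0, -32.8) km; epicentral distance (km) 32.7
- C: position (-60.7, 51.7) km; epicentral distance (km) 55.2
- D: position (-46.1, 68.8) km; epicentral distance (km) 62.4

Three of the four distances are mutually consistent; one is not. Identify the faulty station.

Solve using three stations at a time. Using A, C, D (subtract circle equations pairwise → linear system) gives (x, y) ≈ (-24.0, 10.4).
Distances from that point to each station vs reported:
  A: calculated 54.4 vs reported 54.4 → residual 0.0 km
  B: calculated 54.4 vs reported 32.7 → residual 21.7 km
  C: calculated 55.2 vs reported 55.2 → residual 0.0 km
  D: calculated 62.4 vs reported 62.4 → residual 0.0 km
A, C, D are mutually consistent (residuals ≈ 0); B is off by 21.7 km.

B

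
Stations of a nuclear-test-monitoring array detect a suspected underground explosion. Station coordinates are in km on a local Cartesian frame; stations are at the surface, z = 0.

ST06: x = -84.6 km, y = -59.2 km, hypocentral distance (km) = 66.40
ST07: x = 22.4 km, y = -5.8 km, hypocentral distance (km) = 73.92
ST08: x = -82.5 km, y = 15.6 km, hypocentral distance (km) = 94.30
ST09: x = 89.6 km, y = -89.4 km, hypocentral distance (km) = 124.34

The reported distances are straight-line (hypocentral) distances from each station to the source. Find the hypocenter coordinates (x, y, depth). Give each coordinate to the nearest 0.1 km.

Each station gives a sphere (x−x_i)² + (y−y_i)² + z² = d_i² (stations at z=0).
Subtracting the ST06 sphere from ST07 and ST08: z² cancels, leaving linear equations in x and y:
214.0 x + 106.8 y = -11181.61
4.2 x + 149.6 y = -8095.72
Solving: x ≈ -25.602, y ≈ -53.397 km (keep extra digits for the depth step; rounded: -25.6, -53.4).
Then from the ST06 sphere: z² = 66.40² − (x + 84.6)² − (y + 59.2)² with x = -25.602, y = -53.397, so z ≈ 29.909 ≈ 29.9 km.
Check against ST09 (with the unrounded solution): distance 124.35 ≈ 124.34 km. ✓

x ≈ -25.6 km, y ≈ -53.4 km, depth ≈ 29.9 km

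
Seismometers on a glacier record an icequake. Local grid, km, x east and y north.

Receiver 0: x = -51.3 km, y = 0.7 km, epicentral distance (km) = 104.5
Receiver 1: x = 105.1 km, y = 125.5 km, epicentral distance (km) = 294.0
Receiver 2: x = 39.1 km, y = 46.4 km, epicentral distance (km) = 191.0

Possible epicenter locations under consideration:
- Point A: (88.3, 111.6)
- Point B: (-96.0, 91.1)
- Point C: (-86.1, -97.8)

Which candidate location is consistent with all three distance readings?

For each candidate, compare |candidate − station| to the reported distance:
Point A: residuals Receiver 0 73.8, Receiver 1 272.2, Receiver 2 109.3 → max 272.2 km
Point B: residuals Receiver 0 3.7, Receiver 1 90.0, Receiver 2 48.7 → max 90.0 km
Point C: residuals Receiver 0 0.0, Receiver 1 0.0, Receiver 2 0.0 → max 0.0 km
Only Point C has all residuals ≈ 0.

Point C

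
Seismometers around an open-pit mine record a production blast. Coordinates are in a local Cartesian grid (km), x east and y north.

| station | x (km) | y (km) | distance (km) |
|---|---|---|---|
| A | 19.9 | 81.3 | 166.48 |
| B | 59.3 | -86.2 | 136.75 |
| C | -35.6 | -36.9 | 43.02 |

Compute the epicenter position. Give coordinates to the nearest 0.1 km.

Circle about each station: (x − 19.9)² + (y − 81.3)² = 166.48²; (x − 59.3)² + (y + 86.2)² = 136.75²; (x + 35.6)² + (y + 36.9)² = 43.02².
Subtracting the A equation from the B and C equations removes the quadratic terms:
78.8 x − 335.0 y = 12956.26
-111.0 x − 236.4 y = 21488.14
Solving the 2×2 system: x ≈ -74.1, y ≈ -56.1 km.
Check against A (with the unrounded x, y): √((x − 19.9)²+(y − 81.3)²) = 166.48 ≈ 166.48 km. ✓

(-74.1, -56.1)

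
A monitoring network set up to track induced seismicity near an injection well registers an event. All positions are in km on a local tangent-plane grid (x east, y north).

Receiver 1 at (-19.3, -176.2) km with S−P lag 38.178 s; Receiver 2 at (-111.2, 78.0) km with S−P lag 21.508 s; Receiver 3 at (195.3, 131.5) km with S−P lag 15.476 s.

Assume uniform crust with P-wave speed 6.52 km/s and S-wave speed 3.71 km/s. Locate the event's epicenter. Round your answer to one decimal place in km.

x ≈ 62.5 km, y ≈ 142.1 km

Distance from S−P lag: d = Δt · v_P v_S / (v_P − v_S) = Δt · (6.52·3.71)/(6.52−3.71) ≈ 8.6083·Δt.
So d_Receiver 1 = 328.65, d_Receiver 2 = 185.15, d_Receiver 3 = 133.22 km.
Circle about each station: (x + 19.3)² + (y + 176.2)² = 328.65²; (x + 111.2)² + (y − 78.0)² = 185.15²; (x − 195.3)² + (y − 131.5)² = 133.22².
Subtracting pairs of circle equations eliminates x²+y² and gives linear equations (the radical axes):
-183.8 x + 508.4 y = 60760.81
429.2 x + 615.4 y = 114278.66
Solving the 2×2 system: x ≈ 62.5, y ≈ 142.1 km.
Check against Receiver 1 (with the unrounded x, y): √((x + 19.3)²+(y + 176.2)²) = 328.65 ≈ 328.65 km. ✓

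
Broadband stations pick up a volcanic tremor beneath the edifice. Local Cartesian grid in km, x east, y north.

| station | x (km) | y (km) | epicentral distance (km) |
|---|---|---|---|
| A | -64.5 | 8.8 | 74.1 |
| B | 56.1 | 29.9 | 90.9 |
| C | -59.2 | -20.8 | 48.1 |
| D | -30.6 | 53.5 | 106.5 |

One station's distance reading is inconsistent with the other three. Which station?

Solve using three stations at a time. Using A, C, D (subtract circle equations pairwise → linear system) gives (x, y) ≈ (-23.2, -52.8).
Distances from that point to each station vs reported:
  A: calculated 74.1 vs reported 74.1 → residual 0.0 km
  B: calculated 114.6 vs reported 90.9 → residual 23.7 km
  C: calculated 48.1 vs reported 48.1 → residual 0.0 km
  D: calculated 106.5 vs reported 106.5 → residual 0.0 km
A, C, D are mutually consistent (residuals ≈ 0); B is off by 23.7 km.

B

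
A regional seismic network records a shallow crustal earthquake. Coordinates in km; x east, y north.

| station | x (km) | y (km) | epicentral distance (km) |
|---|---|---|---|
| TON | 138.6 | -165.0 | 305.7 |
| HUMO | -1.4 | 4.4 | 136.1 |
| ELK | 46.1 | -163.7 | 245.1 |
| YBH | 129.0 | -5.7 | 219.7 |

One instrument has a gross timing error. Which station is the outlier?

HUMO

Solve using three stations at a time. Using TON, ELK, YBH (subtract circle equations pairwise → linear system) gives (x, y) ≈ (-85.2, 43.3).
Distances from that point to each station vs reported:
  TON: calculated 305.7 vs reported 305.7 → residual 0.0 km
  HUMO: calculated 92.3 vs reported 136.1 → residual 43.8 km
  ELK: calculated 245.1 vs reported 245.1 → residual 0.0 km
  YBH: calculated 219.7 vs reported 219.7 → residual 0.0 km
TON, ELK, YBH are mutually consistent (residuals ≈ 0); HUMO is off by 43.8 km.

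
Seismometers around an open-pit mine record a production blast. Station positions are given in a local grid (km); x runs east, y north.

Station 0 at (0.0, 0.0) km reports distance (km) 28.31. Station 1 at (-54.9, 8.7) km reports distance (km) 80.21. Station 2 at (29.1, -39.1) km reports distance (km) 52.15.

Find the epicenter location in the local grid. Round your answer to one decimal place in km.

Circle about each station: x² + y² = 28.31²; (x + 54.9)² + (y − 8.7)² = 80.21²; (x − 29.1)² + (y + 39.1)² = 52.15².
Subtracting pairs of circle equations eliminates x²+y² and gives linear equations (the radical axes):
-109.8 x + 17.4 y = -2542.49
58.2 x − 78.2 y = 457.45
Solving the 2×2 system: x ≈ 25.2, y ≈ 12.9 km.
Check against Station 0 (with the unrounded x, y): √(x²+y²) = 28.31 ≈ 28.31 km. ✓

25.2 km east, 12.9 km north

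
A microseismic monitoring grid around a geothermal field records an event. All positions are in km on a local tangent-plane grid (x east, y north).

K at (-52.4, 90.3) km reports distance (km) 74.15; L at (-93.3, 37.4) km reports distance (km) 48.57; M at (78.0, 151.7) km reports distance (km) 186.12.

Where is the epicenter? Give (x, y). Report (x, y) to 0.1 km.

Circle about each station: (x + 52.4)² + (y − 90.3)² = 74.15²; (x + 93.3)² + (y − 37.4)² = 48.57²; (x − 78.0)² + (y − 151.7)² = 186.12².
Subtracting the K equation from the L and M equations removes the quadratic terms:
-81.8 x − 105.8 y = 2342.98
260.8 x + 122.8 y = -10945.39
Solving the 2×2 system: x ≈ -49.6, y ≈ 16.2 km.
Check against K (with the unrounded x, y): √((x + 52.4)²+(y − 90.3)²) = 74.15 ≈ 74.15 km. ✓

x ≈ -49.6 km, y ≈ 16.2 km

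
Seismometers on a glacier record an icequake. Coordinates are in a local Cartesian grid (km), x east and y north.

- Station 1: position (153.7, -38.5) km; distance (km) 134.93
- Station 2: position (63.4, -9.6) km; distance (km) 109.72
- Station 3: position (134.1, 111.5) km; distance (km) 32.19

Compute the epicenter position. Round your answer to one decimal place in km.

Circle about each station: (x − 153.7)² + (y + 38.5)² = 134.93²; (x − 63.4)² + (y + 9.6)² = 109.72²; (x − 134.1)² + (y − 111.5)² = 32.19².
Subtracting pairs of circle equations eliminates x²+y² and gives linear equations (the radical axes):
-180.6 x + 57.8 y = -14826.59
-39.2 x + 300.0 y = 22479.03
Solving the 2×2 system: x ≈ 110.7, y ≈ 89.4 km.

(110.7, 89.4)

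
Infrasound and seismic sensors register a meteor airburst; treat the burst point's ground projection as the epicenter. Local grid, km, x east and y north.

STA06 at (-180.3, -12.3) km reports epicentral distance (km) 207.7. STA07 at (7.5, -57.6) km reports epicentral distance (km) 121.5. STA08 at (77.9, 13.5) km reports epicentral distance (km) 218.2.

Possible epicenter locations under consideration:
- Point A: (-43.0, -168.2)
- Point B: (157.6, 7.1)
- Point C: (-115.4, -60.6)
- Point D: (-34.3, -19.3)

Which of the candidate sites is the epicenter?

Point A

For each candidate, compare |candidate − station| to the reported distance:
Point A: residuals STA06 0.0, STA07 0.1, STA08 0.0 → max 0.1 km
Point B: residuals STA06 130.8, STA07 42.0, STA08 138.2 → max 138.2 km
Point C: residuals STA06 126.8, STA07 1.4, STA08 11.2 → max 126.8 km
Point D: residuals STA06 61.5, STA07 64.8, STA08 101.3 → max 101.3 km
Only Point A has all residuals ≈ 0.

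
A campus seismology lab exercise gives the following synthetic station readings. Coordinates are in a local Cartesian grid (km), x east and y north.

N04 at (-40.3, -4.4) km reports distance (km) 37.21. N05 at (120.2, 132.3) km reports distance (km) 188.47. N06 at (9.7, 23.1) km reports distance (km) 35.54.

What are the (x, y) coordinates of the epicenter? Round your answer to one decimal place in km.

(-3.5, -9.9)

Circle about each station: (x + 40.3)² + (y + 4.4)² = 37.21²; (x − 120.2)² + (y − 132.3)² = 188.47²; (x − 9.7)² + (y − 23.1)² = 35.54².
Subtracting pairs of circle equations eliminates x²+y² and gives linear equations (the radical axes):
321.0 x + 273.4 y = -3828.48
100.0 x + 55.0 y = -894.26
Solving the 2×2 system: x ≈ -3.5, y ≈ -9.9 km.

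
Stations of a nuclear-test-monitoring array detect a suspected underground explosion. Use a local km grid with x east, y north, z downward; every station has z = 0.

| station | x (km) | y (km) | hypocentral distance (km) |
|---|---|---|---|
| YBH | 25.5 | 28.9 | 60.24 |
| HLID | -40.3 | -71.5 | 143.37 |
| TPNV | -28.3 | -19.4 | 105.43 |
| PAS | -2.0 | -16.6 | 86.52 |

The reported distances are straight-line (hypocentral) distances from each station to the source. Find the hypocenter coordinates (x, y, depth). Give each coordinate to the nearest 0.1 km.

Each station gives a sphere (x−x_i)² + (y−y_i)² + z² = d_i² (stations at z=0).
Subtracting the YBH sphere from HLID and TPNV: z² cancels, leaving linear equations in x and y:
-131.6 x − 200.8 y = -11675.22
-107.6 x − 96.6 y = -7794.84
Solving: x ≈ 49.179, y ≈ 25.912 km (keep extra digits for the depth step; rounded: 49.2, 25.9).
Then from the YBH sphere: z² = 60.24² − (x − 25.5)² − (y − 28.9)² with x = 49.179, y = 25.912, so z ≈ 55.310 ≈ 55.3 km.

(49.2, 25.9, 55.3)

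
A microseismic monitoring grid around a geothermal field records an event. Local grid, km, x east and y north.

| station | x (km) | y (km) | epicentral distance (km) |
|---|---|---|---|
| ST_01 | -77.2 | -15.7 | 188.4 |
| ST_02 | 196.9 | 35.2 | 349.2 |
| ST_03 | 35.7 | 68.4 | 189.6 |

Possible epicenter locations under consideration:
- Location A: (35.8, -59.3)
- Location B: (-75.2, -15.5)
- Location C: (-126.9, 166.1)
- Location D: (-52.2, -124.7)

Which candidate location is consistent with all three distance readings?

For each candidate, compare |candidate − station| to the reported distance:
Location A: residuals ST_01 67.3, ST_02 162.4, ST_03 61.9 → max 162.4 km
Location B: residuals ST_01 186.4, ST_02 72.4, ST_03 50.5 → max 186.4 km
Location C: residuals ST_01 0.1, ST_02 0.1, ST_03 0.1 → max 0.1 km
Location D: residuals ST_01 76.6, ST_02 53.2, ST_03 22.6 → max 76.6 km
Only Location C has all residuals ≈ 0.

Location C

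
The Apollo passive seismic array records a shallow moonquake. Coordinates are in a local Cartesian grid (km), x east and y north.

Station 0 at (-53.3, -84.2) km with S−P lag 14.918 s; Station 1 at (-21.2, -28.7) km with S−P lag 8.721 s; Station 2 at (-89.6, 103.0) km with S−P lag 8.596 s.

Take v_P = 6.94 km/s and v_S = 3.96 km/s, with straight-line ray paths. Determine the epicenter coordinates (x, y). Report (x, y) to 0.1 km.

Distance from S−P lag: d = Δt · v_P v_S / (v_P − v_S) = Δt · (6.94·3.96)/(6.94−3.96) ≈ 9.2223·Δt.
So d_Station 0 = 137.58, d_Station 1 = 80.43, d_Station 2 = 79.27 km.
Circle about each station: (x + 53.3)² + (y + 84.2)² = 137.58²; (x + 21.2)² + (y + 28.7)² = 80.43²; (x + 89.6)² + (y − 103.0)² = 79.27².
Subtracting pairs of circle equations eliminates x²+y² and gives linear equations (the radical axes):
64.2 x + 111.0 y = 3801.87
-72.6 x + 374.4 y = 21351.15
Solving the 2×2 system: x ≈ -29.5, y ≈ 51.3 km.

x ≈ -29.5 km, y ≈ 51.3 km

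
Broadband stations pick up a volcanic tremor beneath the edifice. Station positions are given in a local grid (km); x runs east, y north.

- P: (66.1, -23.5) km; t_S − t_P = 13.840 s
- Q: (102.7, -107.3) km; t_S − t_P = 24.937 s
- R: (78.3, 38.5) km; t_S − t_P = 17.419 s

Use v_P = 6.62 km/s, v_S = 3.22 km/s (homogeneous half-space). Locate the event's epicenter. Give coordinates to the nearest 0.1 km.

-19.6 km east, -9.9 km north

Distance from S−P lag: d = Δt · v_P v_S / (v_P − v_S) = Δt · (6.62·3.22)/(6.62−3.22) ≈ 6.2695·Δt.
So d_P = 86.77, d_Q = 156.34, d_R = 109.21 km.
Circle about each station: (x − 66.1)² + (y + 23.5)² = 86.77²; (x − 102.7)² + (y + 107.3)² = 156.34²; (x − 78.3)² + (y − 38.5)² = 109.21².
Subtracting the P equation from the Q and R equations removes the quadratic terms:
73.2 x − 167.6 y = 225.96
24.4 x + 124.0 y = -1706.11
Solving the 2×2 system: x ≈ -19.6, y ≈ -9.9 km.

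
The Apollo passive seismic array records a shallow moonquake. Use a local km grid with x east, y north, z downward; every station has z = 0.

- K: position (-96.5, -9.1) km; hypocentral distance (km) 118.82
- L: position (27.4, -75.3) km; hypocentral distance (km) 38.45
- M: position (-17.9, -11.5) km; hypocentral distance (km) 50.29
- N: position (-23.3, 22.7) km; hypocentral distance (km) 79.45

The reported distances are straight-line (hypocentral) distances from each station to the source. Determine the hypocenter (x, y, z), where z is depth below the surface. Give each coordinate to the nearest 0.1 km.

Each station gives a sphere (x−x_i)² + (y−y_i)² + z² = d_i² (stations at z=0).
Subtracting the K sphere from L and M: z² cancels, leaving linear equations in x and y:
247.8 x − 132.4 y = 9665.58
157.2 x − 4.8 y = 2646.71
Solving: x ≈ 15.493, y ≈ -44.006 km (keep extra digits for the depth step; rounded: 15.5, -44.0).
Then from the K sphere: z² = 118.82² − (x + 96.5)² − (y + 9.1)² with x = 15.493, y = -44.006, so z ≈ 18.903 ≈ 18.9 km.

(15.5, -44.0, 18.9)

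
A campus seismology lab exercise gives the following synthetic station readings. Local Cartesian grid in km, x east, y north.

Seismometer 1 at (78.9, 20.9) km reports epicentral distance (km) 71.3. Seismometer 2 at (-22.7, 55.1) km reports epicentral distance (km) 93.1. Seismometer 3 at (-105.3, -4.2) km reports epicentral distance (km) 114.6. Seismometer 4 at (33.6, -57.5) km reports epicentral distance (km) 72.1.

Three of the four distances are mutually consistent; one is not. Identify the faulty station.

Seismometer 2

Solve using three stations at a time. Using Seismometer 1, Seismometer 3, Seismometer 4 (subtract circle equations pairwise → linear system) gives (x, y) ≈ (8.4, 10.1).
Distances from that point to each station vs reported:
  Seismometer 1: calculated 71.3 vs reported 71.3 → residual 0.0 km
  Seismometer 2: calculated 54.7 vs reported 93.1 → residual 38.4 km
  Seismometer 3: calculated 114.6 vs reported 114.6 → residual 0.0 km
  Seismometer 4: calculated 72.1 vs reported 72.1 → residual 0.0 km
Seismometer 1, Seismometer 3, Seismometer 4 are mutually consistent (residuals ≈ 0); Seismometer 2 is off by 38.4 km.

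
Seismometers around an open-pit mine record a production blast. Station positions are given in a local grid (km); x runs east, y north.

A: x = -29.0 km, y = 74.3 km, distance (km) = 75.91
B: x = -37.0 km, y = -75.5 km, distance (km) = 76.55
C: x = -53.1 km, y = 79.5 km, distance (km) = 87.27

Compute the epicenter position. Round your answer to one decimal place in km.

Circle about each station: (x + 29.0)² + (y − 74.3)² = 75.91²; (x + 37.0)² + (y + 75.5)² = 76.55²; (x + 53.1)² + (y − 79.5)² = 87.27².
Subtracting pairs of circle equations eliminates x²+y² and gives linear equations (the radical axes):
-16.0 x − 299.6 y = 610.19
-48.2 x + 10.4 y = 924.65
Solving the 2×2 system: x ≈ -19.4, y ≈ -1.0 km.
Check against A (with the unrounded x, y): √((x + 29.0)²+(y − 74.3)²) = 75.91 ≈ 75.91 km. ✓

x ≈ -19.4 km, y ≈ -1.0 km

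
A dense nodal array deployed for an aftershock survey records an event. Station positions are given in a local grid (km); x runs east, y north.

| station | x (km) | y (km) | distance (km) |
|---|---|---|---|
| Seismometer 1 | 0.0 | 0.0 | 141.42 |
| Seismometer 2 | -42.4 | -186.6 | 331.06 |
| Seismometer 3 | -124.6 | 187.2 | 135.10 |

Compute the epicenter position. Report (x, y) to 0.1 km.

x ≈ 2.5 km, y ≈ 141.4 km

Circle about each station: x² + y² = 141.42²; (x + 42.4)² + (y + 186.6)² = 331.06²; (x + 124.6)² + (y − 187.2)² = 135.10².
Subtracting pairs of circle equations eliminates x²+y² and gives linear equations (the radical axes):
-84.8 x − 373.2 y = -52983.79
-249.2 x + 374.4 y = 52316.61
Solving the 2×2 system: x ≈ 2.5, y ≈ 141.4 km.
Check against Seismometer 1 (with the unrounded x, y): √(x²+y²) = 141.42 ≈ 141.42 km. ✓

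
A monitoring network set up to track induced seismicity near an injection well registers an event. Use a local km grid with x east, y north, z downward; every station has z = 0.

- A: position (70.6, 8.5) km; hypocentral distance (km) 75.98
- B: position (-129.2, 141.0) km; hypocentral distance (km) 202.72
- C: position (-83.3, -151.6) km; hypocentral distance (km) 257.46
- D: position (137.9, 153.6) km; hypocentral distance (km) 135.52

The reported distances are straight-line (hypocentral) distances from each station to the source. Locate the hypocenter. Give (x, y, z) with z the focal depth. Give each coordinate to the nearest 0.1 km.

Each station gives a sphere (x−x_i)² + (y−y_i)² + z² = d_i² (stations at z=0).
Subtracting the A sphere from B and C: z² cancels, leaving linear equations in x and y:
-399.6 x + 265.0 y = -3805.41
-307.8 x − 320.2 y = -35647.85
Solving: x ≈ 50.903, y ≈ 62.398 km (keep extra digits for the depth step; rounded: 50.9, 62.4).
Then from the A sphere: z² = 75.98² − (x − 70.6)² − (y − 8.5)² with x = 50.903, y = 62.398, so z ≈ 49.800 ≈ 49.8 km.

(50.9, 62.4, 49.8)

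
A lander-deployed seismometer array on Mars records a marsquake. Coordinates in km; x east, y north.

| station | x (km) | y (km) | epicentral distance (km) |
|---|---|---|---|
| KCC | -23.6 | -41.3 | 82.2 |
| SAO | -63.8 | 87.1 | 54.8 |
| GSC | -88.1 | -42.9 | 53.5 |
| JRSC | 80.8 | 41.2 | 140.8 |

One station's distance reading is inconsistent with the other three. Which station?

GSC

Solve using three stations at a time. Using KCC, SAO, JRSC (subtract circle equations pairwise → linear system) gives (x, y) ≈ (-59.7, 32.5).
Distances from that point to each station vs reported:
  KCC: calculated 82.2 vs reported 82.2 → residual 0.0 km
  SAO: calculated 54.7 vs reported 54.8 → residual 0.1 km
  GSC: calculated 80.6 vs reported 53.5 → residual 27.1 km
  JRSC: calculated 140.8 vs reported 140.8 → residual 0.0 km
KCC, SAO, JRSC are mutually consistent (residuals ≈ 0); GSC is off by 27.1 km.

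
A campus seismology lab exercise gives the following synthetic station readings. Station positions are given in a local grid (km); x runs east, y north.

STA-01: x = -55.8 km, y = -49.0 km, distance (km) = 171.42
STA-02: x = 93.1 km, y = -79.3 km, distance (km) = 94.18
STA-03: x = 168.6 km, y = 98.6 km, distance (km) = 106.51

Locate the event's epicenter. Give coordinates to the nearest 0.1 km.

103.5 km east, 14.3 km north

Circle about each station: (x + 55.8)² + (y + 49.0)² = 171.42²; (x − 93.1)² + (y + 79.3)² = 94.18²; (x − 168.6)² + (y − 98.6)² = 106.51².
Subtracting the STA-01 equation from the STA-02 and STA-03 equations removes the quadratic terms:
297.8 x − 60.6 y = 29956.40
448.8 x + 295.2 y = 50673.72
Solving the 2×2 system: x ≈ 103.5, y ≈ 14.3 km.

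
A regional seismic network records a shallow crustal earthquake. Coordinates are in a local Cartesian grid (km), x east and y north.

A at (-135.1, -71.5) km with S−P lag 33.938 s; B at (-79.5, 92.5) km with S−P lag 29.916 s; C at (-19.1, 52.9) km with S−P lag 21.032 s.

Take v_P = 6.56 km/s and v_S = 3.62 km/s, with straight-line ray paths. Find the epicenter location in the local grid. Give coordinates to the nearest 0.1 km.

134.2 km east, -20.3 km north

Distance from S−P lag: d = Δt · v_P v_S / (v_P − v_S) = Δt · (6.56·3.62)/(6.56−3.62) ≈ 8.0773·Δt.
So d_A = 274.13, d_B = 241.64, d_C = 169.88 km.
Circle about each station: (x + 135.1)² + (y + 71.5)² = 274.13²; (x + 79.5)² + (y − 92.5)² = 241.64²; (x + 19.1)² + (y − 52.9)² = 169.88².
Subtracting pairs of circle equations eliminates x²+y² and gives linear equations (the radical axes):
111.2 x + 328.0 y = 8269.61
232.0 x + 248.8 y = 26087.00
Solving the 2×2 system: x ≈ 134.2, y ≈ -20.3 km.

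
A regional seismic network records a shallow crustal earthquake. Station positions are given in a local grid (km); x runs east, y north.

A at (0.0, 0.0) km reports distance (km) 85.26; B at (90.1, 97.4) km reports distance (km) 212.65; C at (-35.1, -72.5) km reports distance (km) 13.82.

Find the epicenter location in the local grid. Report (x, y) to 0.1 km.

x ≈ -24.7 km, y ≈ -81.6 km

Circle about each station: x² + y² = 85.26²; (x − 90.1)² + (y − 97.4)² = 212.65²; (x + 35.1)² + (y + 72.5)² = 13.82².
Subtracting the A equation from the B and C equations removes the quadratic terms:
180.2 x + 194.8 y = -20345.98
-70.2 x − 145.0 y = 13566.54
Solving the 2×2 system: x ≈ -24.7, y ≈ -81.6 km.
Check against A (with the unrounded x, y): √(x²+y²) = 85.26 ≈ 85.26 km. ✓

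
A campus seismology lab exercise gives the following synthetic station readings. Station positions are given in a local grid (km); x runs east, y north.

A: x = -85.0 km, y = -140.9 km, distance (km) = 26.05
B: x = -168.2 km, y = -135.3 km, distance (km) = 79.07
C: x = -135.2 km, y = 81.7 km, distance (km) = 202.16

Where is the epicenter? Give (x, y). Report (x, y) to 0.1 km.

x ≈ -91.6 km, y ≈ -115.7 km

Circle about each station: (x + 85.0)² + (y + 140.9)² = 26.05²; (x + 168.2)² + (y + 135.3)² = 79.07²; (x + 135.2)² + (y − 81.7)² = 202.16².
Subtracting the A equation from the B and C equations removes the quadratic terms:
-166.4 x + 11.2 y = 13946.06
-100.4 x + 445.2 y = -42313.94
Solving the 2×2 system: x ≈ -91.6, y ≈ -115.7 km.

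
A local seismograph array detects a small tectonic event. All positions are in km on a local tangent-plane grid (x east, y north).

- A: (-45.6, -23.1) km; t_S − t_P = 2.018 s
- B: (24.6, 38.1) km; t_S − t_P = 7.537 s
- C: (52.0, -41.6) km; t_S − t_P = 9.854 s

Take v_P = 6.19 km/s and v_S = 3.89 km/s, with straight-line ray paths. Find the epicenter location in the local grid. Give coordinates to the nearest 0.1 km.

(-43.3, -2.1)

Distance from S−P lag: d = Δt · v_P v_S / (v_P − v_S) = Δt · (6.19·3.89)/(6.19−3.89) ≈ 10.4692·Δt.
So d_A = 21.13, d_B = 78.91, d_C = 103.16 km.
Circle about each station: (x + 45.6)² + (y + 23.1)² = 21.13²; (x − 24.6)² + (y − 38.1)² = 78.91²; (x − 52.0)² + (y + 41.6)² = 103.16².
Subtracting pairs of circle equations eliminates x²+y² and gives linear equations (the radical axes):
140.4 x + 122.4 y = -6336.51
195.2 x − 37.0 y = -8373.92
Solving the 2×2 system: x ≈ -43.3, y ≈ -2.1 km.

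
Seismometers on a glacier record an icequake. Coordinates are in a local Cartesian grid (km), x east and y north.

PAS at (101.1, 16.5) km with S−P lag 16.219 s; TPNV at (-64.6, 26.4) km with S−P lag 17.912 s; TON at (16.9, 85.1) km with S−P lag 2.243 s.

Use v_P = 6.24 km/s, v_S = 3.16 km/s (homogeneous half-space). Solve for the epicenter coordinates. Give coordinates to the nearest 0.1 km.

(29.6, 91.8)

Distance from S−P lag: d = Δt · v_P v_S / (v_P − v_S) = Δt · (6.24·3.16)/(6.24−3.16) ≈ 6.4021·Δt.
So d_PAS = 103.84, d_TPNV = 114.67, d_TON = 14.36 km.
Circle about each station: (x − 101.1)² + (y − 16.5)² = 103.84²; (x + 64.6)² + (y − 26.4)² = 114.67²; (x − 16.9)² + (y − 85.1)² = 14.36².
Subtracting pairs of circle equations eliminates x²+y² and gives linear equations (the radical axes):
-331.4 x + 19.8 y = -7989.80
-168.4 x + 137.2 y = 7610.70
Solving the 2×2 system: x ≈ 29.6, y ≈ 91.8 km.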